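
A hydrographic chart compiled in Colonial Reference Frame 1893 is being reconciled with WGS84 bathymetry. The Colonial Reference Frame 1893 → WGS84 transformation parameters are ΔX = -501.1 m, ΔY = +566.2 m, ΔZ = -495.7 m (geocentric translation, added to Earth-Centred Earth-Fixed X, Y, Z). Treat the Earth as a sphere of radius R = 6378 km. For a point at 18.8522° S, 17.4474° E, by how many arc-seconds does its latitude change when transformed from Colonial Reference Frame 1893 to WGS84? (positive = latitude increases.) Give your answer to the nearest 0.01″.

Δφ = -18.39″

sin φ = -0.323128, cos φ = 0.946355, sin λ = 0.299830, cos λ = 0.953993.
North component: ΔN = −sin φ cos λ·ΔX − sin φ sin λ·ΔY + cos φ·ΔZ = −(-0.323128)(0.953993)(-501.1) − (-0.323128)(0.299830)(566.2) + (0.946355)(-495.7) = -568.72 m.
1° of latitude spans πR/180 = 111317 m, so Δφ = -568.72 / 111317 × 3600 = -18.393″.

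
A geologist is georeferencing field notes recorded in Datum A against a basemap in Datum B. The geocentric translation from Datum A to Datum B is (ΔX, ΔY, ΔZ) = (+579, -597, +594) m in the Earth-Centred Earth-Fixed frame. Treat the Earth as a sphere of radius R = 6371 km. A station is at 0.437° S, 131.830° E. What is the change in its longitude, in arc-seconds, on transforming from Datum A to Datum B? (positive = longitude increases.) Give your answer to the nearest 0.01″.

Δλ = -1.08″

sin φ = -0.007627, cos φ = 0.999971, sin λ = 0.745127, cos λ = -0.666923.
East component: ΔE = −sin λ·ΔX + cos λ·ΔY = −(0.745127)(579) + (-0.666923)(-597) = -33.28 m.
1° of latitude spans πR/180 = 111195 m; at latitude φ, 1° of longitude spans that × cos φ = 111191.7 m, so Δλ = -33.28 / 111191.7 × 3600 = -1.077″.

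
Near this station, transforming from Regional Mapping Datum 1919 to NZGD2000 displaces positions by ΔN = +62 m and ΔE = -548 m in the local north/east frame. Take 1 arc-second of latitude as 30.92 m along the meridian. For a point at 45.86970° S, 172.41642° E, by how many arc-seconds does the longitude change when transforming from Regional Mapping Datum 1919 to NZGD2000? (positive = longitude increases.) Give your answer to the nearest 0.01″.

Δλ = -25.45″

At latitude -45.86970°, cos φ = 0.696292.
1″ of longitude at this latitude = 30.92 × cos φ = 21.5294 m, so Δλ = -548.0 / 21.5294 = -25.454″.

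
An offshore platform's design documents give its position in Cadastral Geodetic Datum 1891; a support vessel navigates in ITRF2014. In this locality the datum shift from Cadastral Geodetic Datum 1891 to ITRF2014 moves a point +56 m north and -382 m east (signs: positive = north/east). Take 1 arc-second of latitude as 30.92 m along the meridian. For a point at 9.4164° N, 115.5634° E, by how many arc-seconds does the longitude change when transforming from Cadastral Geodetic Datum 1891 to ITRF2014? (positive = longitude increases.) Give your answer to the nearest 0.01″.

At latitude 9.4164°, cos φ = 0.986525.
1″ of longitude at this latitude = 30.92 × cos φ = 30.5034 m, so Δλ = -382.0 / 30.5034 = -12.523″.

Δλ = -12.52″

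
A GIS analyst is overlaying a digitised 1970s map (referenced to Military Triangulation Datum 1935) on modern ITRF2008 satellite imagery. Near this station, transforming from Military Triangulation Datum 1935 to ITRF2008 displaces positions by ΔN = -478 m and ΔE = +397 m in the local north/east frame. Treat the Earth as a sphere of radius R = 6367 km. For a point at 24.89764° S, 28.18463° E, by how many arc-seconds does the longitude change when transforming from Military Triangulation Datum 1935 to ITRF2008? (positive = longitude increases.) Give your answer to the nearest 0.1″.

At latitude -24.89764°, cos φ = 0.907061.
One radian of longitude at latitude φ spans R cos φ, so Δλ = ΔE / (R cos φ) = 397.0 / (6367000 × 0.907061) = 6.8741e-05 rad = 14.179″.

Δλ = 14.2″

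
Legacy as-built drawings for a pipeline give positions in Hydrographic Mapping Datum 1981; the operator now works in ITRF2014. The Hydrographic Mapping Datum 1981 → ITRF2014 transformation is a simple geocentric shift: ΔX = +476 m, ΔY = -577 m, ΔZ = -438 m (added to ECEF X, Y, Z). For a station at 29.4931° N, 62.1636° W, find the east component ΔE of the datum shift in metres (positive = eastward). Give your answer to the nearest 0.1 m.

The local east axis at (φ, λ) is (−sin λ, cos λ, 0), so ΔE = −sin(-62.1636°)·476 + cos(-62.1636°)·(-577) = 151.49 m.

ΔE = 151.5 m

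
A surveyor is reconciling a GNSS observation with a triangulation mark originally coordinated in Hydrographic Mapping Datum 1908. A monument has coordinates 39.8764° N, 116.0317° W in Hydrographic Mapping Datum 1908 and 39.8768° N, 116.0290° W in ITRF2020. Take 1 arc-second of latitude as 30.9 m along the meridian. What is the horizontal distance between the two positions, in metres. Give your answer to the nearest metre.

235 m

Δφ = 39.8768° − 39.8764° = +0.0004°; Δλ = -116.0290° − -116.0317° = +0.0027°.
1° of latitude = 3600 × 30.90 = 111240 m.
ΔN = Δφ × 111240 = 44.5 m; ΔE = Δλ × 111240 × cos(39.8764°) = +0.0027 × 111240 × 0.767429 = 230.5 m.
Distance = √(ΔE² + ΔN²) = √(230.5² + 44.5²) = 234.8 m.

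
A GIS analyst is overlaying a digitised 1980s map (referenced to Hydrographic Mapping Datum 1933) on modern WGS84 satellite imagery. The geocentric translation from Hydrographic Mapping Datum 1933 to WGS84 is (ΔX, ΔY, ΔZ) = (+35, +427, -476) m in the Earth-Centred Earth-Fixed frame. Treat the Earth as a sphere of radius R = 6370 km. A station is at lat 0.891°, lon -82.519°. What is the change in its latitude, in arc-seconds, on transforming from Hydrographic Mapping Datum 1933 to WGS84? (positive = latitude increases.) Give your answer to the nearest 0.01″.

sin φ = 0.015550, cos φ = 0.999879, sin λ = -0.991488, cos λ = 0.130197.
North component: ΔN = −sin φ cos λ·ΔX − sin φ sin λ·ΔY + cos φ·ΔZ = −(0.015550)(0.130197)(35) − (0.015550)(-0.991488)(427) + (0.999879)(-476) = -469.43 m.
1° of latitude spans πR/180 = 111177 m, so Δφ = -469.43 / 111177 × 3600 = -15.200″.

Δφ = -15.20″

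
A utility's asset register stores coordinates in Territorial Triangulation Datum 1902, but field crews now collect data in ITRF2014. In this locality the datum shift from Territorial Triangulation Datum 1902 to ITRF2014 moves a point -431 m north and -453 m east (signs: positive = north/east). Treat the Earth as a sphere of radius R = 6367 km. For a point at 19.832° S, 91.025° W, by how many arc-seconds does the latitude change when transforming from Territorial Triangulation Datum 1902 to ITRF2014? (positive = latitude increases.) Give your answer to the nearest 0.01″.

On a sphere of radius R, 1 rad of latitude = R, so Δφ = ΔN / R = -431.0 / 6367000 = -6.7693e-05 rad = -13.963″.

Δφ = -13.96″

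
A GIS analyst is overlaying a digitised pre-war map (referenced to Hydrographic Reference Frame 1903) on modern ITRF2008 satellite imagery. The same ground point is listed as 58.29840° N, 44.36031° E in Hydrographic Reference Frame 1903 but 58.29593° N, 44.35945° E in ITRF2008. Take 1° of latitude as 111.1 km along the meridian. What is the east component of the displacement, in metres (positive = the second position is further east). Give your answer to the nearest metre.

ΔE = -50 m

Δφ = 58.29593° − 58.29840° = -0.00247°; Δλ = 44.35945° − 44.36031° = -0.00086°.
ΔN = Δφ × 111100 = -274.4 m; ΔE = Δλ × 111100 × cos(58.29840°) = -0.00086 × 111100 × 0.525495 = -50.2 m.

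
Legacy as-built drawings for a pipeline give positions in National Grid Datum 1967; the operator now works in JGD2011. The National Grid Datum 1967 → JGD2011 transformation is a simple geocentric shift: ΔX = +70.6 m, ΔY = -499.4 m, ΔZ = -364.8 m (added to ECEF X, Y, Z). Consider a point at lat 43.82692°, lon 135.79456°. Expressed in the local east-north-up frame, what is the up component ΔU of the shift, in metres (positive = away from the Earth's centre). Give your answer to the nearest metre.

ΔU = -540 m

The local up (radial) axis is (cos φ cos λ, cos φ sin λ, sin φ), giving ΔU = -36.511 − 251.202 − 252.618 = -540.33 m.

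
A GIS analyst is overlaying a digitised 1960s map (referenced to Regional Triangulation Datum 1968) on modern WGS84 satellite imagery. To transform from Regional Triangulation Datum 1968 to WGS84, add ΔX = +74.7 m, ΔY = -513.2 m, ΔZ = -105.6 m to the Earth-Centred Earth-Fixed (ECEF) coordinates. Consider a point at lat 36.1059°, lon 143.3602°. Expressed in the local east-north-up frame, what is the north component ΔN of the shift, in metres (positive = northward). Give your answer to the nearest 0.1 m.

The local north axis is (−sin φ cos λ, −sin φ sin λ, cos φ), giving ΔN = 35.321 + 180.478 − 85.317 = 130.48 m.

ΔN = 130.5 m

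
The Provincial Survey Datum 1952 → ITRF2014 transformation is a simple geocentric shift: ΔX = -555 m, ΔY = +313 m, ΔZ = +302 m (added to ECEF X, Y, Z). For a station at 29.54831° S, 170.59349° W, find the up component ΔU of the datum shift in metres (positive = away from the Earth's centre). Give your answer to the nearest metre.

At φ = -29.54831°, λ = -170.59349°: sin φ = -0.493157, cos φ = 0.869940, sin λ = -0.163438, cos λ = -0.986554.
ΔU = cos φ cos λ·ΔX + cos φ sin λ·ΔY + sin φ·ΔZ = (0.869940)(-0.986554)(-555) + (0.869940)(-0.163438)(313) + (-0.493157)(302) = 282.89 m.

ΔU = 283 m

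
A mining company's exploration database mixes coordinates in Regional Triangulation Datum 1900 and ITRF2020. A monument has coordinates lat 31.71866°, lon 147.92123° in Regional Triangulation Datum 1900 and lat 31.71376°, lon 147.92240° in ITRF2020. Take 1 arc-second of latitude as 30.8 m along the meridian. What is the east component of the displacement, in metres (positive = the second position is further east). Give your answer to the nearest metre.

ΔE = 110 m

Δφ = 31.71376° − 31.71866° = -0.00490°; Δλ = 147.92240° − 147.92123° = +0.00117°.
1° of latitude = 3600 × 30.80 = 110880 m.
ΔN = Δφ × 110880 = -543.3 m; ΔE = Δλ × 110880 × cos(31.71866°) = +0.00117 × 110880 × 0.850640 = 110.4 m.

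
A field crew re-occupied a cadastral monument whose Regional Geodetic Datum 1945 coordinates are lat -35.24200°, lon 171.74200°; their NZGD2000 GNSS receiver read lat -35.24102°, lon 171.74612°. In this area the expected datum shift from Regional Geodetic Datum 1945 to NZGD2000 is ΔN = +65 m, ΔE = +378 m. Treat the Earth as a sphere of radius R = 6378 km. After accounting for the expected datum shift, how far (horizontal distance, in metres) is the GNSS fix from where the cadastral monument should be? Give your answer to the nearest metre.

44 m

Observed coordinate differences: Δφ = +0.00098°, Δλ = +0.00412°.
Converting to metres (1° lat = 111317 m, cos φ = 0.816722): observed ΔN = 109.1 m, observed ΔE = 374.6 m.
Subtracting the expected shift leaves a residual of 109.1 − (65) = 44.1 m north and 374.6 − (378) = -3.4 m east.
Residual distance = √(44.1² + (-3.4)²) = 44.2 m.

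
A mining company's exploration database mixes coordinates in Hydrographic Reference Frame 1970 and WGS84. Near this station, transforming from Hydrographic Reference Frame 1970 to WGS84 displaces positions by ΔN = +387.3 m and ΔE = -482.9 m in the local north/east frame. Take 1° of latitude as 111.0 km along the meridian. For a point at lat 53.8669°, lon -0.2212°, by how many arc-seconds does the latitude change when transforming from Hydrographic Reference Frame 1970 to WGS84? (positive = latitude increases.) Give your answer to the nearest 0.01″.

Δφ = 12.56″

1° of latitude = 111.0 km, so Δφ = 387.3 / 111000 = 0.0034892° = 12.561″.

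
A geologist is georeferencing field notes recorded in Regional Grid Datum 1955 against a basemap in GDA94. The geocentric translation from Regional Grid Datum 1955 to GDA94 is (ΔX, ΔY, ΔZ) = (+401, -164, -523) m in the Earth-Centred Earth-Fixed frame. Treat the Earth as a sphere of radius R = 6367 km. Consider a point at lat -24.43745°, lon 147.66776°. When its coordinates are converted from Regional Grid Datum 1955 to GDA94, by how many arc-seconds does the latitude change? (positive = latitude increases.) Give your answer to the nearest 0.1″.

sin φ = -0.413700, cos φ = 0.910413, sin λ = 0.534828, cos λ = -0.844961.
North component: ΔN = −sin φ cos λ·ΔX − sin φ sin λ·ΔY + cos φ·ΔZ = −(-0.413700)(-0.844961)(401) − (-0.413700)(0.534828)(-164) + (0.910413)(-523) = -652.61 m.
1° of latitude spans πR/180 = 111125 m, so Δφ = -652.61 / 111125 × 3600 = -21.142″.

Δφ = -21.1″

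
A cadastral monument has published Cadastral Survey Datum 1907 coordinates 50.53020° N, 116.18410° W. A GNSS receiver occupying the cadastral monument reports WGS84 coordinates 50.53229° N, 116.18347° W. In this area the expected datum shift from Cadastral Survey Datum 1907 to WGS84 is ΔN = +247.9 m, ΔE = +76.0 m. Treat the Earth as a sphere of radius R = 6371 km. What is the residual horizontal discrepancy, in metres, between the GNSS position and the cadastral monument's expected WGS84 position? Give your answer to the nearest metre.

35 m

Observed coordinate differences: Δφ = +0.00209°, Δλ = +0.00063°.
Converting to metres (1° lat = 111195 m, cos φ = 0.635671): observed ΔN = 232.4 m, observed ΔE = 44.5 m.
Subtracting the expected shift leaves a residual of 232.4 − (247.9) = -15.5 m north and 44.5 − (76.0) = -31.5 m east.
Residual distance = √((-15.5)² + (-31.5)²) = 35.1 m.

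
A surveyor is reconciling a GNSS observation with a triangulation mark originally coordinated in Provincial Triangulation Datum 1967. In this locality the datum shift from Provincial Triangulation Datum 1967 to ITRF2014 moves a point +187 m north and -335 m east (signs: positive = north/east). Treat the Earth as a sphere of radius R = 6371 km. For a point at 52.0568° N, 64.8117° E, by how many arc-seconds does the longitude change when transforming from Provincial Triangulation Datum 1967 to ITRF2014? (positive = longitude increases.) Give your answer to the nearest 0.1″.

At latitude 52.0568°, cos φ = 0.614880.
One radian of longitude at latitude φ spans R cos φ, so Δλ = ΔE / (R cos φ) = -335.0 / (6371000 × 0.614880) = -8.5516e-05 rad = -17.639″.

Δλ = -17.6″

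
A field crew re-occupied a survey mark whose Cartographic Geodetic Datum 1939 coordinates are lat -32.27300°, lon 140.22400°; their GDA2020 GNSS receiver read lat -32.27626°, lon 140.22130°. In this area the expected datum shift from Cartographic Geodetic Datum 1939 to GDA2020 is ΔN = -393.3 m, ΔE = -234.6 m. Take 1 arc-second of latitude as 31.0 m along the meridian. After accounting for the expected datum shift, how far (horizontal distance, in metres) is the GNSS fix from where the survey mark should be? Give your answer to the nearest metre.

Observed coordinate differences: Δφ = -0.00326°, Δλ = -0.00270°.
Converting to metres (1° lat = 111600 m, cos φ = 0.845514): observed ΔN = -363.8 m, observed ΔE = -254.8 m.
Subtracting the expected shift leaves a residual of -363.8 − (-393.3) = 29.5 m north and -254.8 − (-234.6) = -20.2 m east.
Residual distance = √(29.5² + (-20.2)²) = 35.7 m.

36 m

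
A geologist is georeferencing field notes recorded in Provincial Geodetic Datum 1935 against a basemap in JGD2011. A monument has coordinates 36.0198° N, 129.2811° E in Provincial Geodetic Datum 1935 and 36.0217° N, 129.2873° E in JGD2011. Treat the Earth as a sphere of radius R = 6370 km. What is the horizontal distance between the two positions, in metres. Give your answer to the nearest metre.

Δφ = 36.0217° − 36.0198° = +0.0019°; Δλ = 129.2873° − 129.2811° = +0.0062°.
1° along a meridian = πR/180 = 111177 m.
ΔN = Δφ × 111177 = 211.2 m; ΔE = Δλ × 111177 × cos(36.0198°) = +0.0062 × 111177 × 0.808814 = 557.5 m.
Distance = √(ΔE² + ΔN²) = √(557.5² + 211.2²) = 596.2 m.

596 m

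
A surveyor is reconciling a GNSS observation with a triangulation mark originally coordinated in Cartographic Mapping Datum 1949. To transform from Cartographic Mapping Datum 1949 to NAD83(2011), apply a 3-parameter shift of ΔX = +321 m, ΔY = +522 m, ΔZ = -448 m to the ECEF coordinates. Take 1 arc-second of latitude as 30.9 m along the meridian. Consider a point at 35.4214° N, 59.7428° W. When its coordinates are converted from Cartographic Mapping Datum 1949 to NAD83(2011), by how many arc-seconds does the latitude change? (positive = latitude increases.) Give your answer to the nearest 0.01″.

sin φ = 0.579586, cos φ = 0.814911, sin λ = -0.863772, cos λ = 0.503883.
North component: ΔN = −sin φ cos λ·ΔX − sin φ sin λ·ΔY + cos φ·ΔZ = −(0.579586)(0.503883)(321) − (0.579586)(-0.863772)(522) + (0.814911)(-448) = -197.50 m.
1° of latitude spans 3600 × 30.90 = 111240 m, so Δφ = -197.50 / 111240 × 3600 = -6.391″.

Δφ = -6.39″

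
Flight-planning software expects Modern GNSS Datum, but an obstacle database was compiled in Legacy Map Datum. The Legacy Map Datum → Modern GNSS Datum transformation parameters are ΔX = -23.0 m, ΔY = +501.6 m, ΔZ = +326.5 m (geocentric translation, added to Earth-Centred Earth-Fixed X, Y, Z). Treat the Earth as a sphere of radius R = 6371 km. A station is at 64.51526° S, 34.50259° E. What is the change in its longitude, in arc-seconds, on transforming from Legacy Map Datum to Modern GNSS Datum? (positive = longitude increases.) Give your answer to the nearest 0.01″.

sin φ = -0.902700, cos φ = 0.430271, sin λ = 0.566443, cos λ = 0.824101.
East component: ΔE = −sin λ·ΔX + cos λ·ΔY = −(0.566443)(-23.0) + (0.824101)(501.6) = 426.40 m.
1° of latitude spans πR/180 = 111195 m; at latitude φ, 1° of longitude spans that × cos φ = 47843.9 m, so Δλ = 426.40 / 47843.9 × 3600 = 32.084″.

Δλ = 32.08″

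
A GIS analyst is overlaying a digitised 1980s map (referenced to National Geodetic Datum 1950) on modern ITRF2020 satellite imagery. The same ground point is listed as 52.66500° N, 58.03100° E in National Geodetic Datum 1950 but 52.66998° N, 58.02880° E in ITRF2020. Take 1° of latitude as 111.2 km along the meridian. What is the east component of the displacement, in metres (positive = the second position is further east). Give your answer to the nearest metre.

ΔE = -148 m

Δφ = 52.66998° − 52.66500° = +0.00498°; Δλ = 58.02880° − 58.03100° = -0.00220°.
ΔN = Δφ × 111200 = 553.8 m; ΔE = Δλ × 111200 × cos(52.66500°) = -0.00220 × 111200 × 0.606474 = -148.4 m.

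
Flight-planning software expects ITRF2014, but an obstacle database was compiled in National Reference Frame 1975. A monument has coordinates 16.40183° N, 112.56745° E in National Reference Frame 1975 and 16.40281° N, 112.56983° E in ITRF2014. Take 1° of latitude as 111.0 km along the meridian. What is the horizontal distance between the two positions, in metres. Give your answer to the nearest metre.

Δφ = 16.40281° − 16.40183° = +0.00098°; Δλ = 112.56983° − 112.56745° = +0.00238°.
ΔN = Δφ × 111000 = 108.8 m; ΔE = Δλ × 111000 × cos(16.40183°) = +0.00238 × 111000 × 0.959305 = 253.4 m.
Distance = √(ΔE² + ΔN²) = √(253.4² + 108.8²) = 275.8 m.

276 m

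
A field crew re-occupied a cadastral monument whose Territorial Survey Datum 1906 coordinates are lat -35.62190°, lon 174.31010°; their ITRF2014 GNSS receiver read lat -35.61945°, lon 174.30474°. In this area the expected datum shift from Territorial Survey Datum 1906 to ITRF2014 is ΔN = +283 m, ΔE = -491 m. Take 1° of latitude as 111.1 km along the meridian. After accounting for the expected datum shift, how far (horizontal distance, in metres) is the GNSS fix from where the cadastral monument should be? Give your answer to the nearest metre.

Observed coordinate differences: Δφ = +0.00245°, Δλ = -0.00536°.
Converting to metres (1° lat = 111100 m, cos φ = 0.812878): observed ΔN = 272.2 m, observed ΔE = -484.1 m.
Subtracting the expected shift leaves a residual of 272.2 − (283) = -10.8 m north and -484.1 − (-491) = 6.9 m east.
Residual distance = √((-10.8)² + 6.9²) = 12.8 m.

13 m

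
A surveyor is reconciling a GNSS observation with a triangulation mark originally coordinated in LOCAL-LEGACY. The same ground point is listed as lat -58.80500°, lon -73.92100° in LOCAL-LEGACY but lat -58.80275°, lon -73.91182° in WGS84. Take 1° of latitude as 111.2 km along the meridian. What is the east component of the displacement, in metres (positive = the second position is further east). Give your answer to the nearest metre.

Δφ = -58.80275° − -58.80500° = +0.00225°; Δλ = -73.91182° − -73.92100° = +0.00918°.
ΔN = Δφ × 111200 = 250.2 m; ΔE = Δλ × 111200 × cos(-58.80500°) = +0.00918 × 111200 × 0.517952 = 528.7 m.

ΔE = 529 m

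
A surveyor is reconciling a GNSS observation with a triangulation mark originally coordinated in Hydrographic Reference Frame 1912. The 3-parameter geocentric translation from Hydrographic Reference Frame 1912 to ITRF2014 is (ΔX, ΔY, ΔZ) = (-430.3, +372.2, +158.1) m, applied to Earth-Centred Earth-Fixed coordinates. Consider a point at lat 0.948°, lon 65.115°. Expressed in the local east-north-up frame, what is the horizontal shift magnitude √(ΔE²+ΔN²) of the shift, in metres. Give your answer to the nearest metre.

At φ = 0.948°, λ = 65.115°: sin φ = 0.016545, cos φ = 0.999863, sin λ = 0.907154, cos λ = 0.420798.
ΔE = −sin λ·ΔX + cos λ·ΔY = −(0.907154)·(-430.3) + (0.420798)·(372.2) = 546.97 m.
ΔN = −sin φ cos λ·ΔX − sin φ sin λ·ΔY + cos φ·ΔZ = −(0.016545)(0.420798)(-430.3) − (0.016545)(0.907154)(372.2) + (0.999863)(158.1) = 155.49 m.
Horizontal magnitude = √(ΔE² + ΔN²) = √(546.97² + 155.49²) = 568.64 m.

569 m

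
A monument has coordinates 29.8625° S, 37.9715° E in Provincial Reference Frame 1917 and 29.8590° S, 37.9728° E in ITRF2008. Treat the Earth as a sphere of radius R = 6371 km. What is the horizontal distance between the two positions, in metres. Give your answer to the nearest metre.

409 m

Δφ = -29.8590° − -29.8625° = +0.0035°; Δλ = 37.9728° − 37.9715° = +0.0013°.
1° along a meridian = πR/180 = 111195 m.
ΔN = Δφ × 111195 = 389.2 m; ΔE = Δλ × 111195 × cos(-29.8625°) = +0.0013 × 111195 × 0.867223 = 125.4 m.
Distance = √(ΔE² + ΔN²) = √(125.4² + 389.2²) = 408.9 m.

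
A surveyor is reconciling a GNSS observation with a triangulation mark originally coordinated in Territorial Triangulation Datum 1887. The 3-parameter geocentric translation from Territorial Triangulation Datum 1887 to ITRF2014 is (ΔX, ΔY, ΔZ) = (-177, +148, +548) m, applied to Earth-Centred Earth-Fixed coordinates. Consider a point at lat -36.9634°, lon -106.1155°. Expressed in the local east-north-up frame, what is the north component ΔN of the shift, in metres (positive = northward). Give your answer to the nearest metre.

ΔN = 382 m

The local north axis is (−sin φ cos λ, −sin φ sin λ, cos φ), giving ΔN = 29.543 − 85.496 + 437.863 = 381.91 m.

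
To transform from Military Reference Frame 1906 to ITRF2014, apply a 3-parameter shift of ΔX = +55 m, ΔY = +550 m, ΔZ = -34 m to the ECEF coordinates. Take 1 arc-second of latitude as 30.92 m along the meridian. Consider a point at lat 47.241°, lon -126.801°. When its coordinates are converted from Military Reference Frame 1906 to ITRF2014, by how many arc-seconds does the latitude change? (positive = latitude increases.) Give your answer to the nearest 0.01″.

sin φ = 0.734216, cos φ = 0.678916, sin λ = -0.800721, cos λ = -0.599038.
North component: ΔN = −sin φ cos λ·ΔX − sin φ sin λ·ΔY + cos φ·ΔZ = −(0.734216)(-0.599038)(55) − (0.734216)(-0.800721)(550) + (0.678916)(-34) = 324.45 m.
1° of latitude spans 3600 × 30.92 = 111312 m, so Δφ = 324.45 / 111312 × 3600 = 10.493″.

Δφ = 10.49″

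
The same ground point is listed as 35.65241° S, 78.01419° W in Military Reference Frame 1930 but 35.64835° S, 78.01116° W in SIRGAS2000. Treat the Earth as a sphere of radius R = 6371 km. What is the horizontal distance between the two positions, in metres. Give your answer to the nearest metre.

Δφ = -35.64835° − -35.65241° = +0.00406°; Δλ = -78.01116° − -78.01419° = +0.00303°.
1° along a meridian = πR/180 = 111195 m.
ΔN = Δφ × 111195 = 451.5 m; ΔE = Δλ × 111195 × cos(-35.65241°) = +0.00303 × 111195 × 0.812568 = 273.8 m.
Distance = √(ΔE² + ΔN²) = √(273.8² + 451.5²) = 528.0 m.

528 m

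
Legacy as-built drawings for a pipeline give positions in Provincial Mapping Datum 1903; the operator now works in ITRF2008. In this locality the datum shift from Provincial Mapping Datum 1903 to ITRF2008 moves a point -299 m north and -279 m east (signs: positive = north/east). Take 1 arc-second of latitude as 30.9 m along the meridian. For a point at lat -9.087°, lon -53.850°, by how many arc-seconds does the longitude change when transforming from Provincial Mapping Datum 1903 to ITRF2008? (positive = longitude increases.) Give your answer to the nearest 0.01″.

At latitude -9.087°, cos φ = 0.987450.
1″ of longitude at this latitude = 30.90 × cos φ = 30.5122 m, so Δλ = -279.0 / 30.5122 = -9.144″.

Δλ = -9.14″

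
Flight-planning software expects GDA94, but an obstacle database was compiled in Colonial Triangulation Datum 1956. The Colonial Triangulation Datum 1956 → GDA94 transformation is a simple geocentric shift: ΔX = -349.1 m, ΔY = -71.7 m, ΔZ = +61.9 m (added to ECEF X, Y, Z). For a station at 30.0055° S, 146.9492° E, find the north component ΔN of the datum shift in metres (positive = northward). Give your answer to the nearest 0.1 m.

ΔN = 180.4 m

The local north axis is (−sin φ cos λ, −sin φ sin λ, cos φ), giving ΔN = 146.330 − 19.555 + 53.604 = 180.38 m.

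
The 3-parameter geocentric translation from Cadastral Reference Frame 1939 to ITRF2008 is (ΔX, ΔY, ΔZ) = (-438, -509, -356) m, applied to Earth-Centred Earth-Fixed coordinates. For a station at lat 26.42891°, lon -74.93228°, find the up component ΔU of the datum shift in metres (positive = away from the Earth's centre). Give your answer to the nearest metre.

The local up (radial) axis is (cos φ cos λ, cos φ sin λ, sin φ), giving ΔU = -101.963 + 440.132 − 158.451 = 179.72 m.

ΔU = 180 m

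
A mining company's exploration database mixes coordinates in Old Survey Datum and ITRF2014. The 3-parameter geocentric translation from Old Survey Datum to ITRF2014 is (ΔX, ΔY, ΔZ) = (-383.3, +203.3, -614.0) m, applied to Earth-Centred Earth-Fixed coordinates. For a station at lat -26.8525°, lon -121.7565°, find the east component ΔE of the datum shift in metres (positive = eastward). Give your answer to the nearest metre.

ΔE = -433 m

The local east axis at (φ, λ) is (−sin λ, cos λ, 0), so ΔE = −sin(-121.7565°)·(-383.3) + cos(-121.7565°)·203.3 = -432.92 m.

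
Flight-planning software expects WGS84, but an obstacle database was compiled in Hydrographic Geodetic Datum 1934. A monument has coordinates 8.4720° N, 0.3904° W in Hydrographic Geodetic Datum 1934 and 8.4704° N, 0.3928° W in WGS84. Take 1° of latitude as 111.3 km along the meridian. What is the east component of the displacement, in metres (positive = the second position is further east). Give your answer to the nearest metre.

Δφ = 8.4704° − 8.4720° = -0.0016°; Δλ = -0.3928° − -0.3904° = -0.0024°.
ΔN = Δφ × 111300 = -178.1 m; ΔE = Δλ × 111300 × cos(8.4720°) = -0.0024 × 111300 × 0.989088 = -264.2 m.

ΔE = -264 m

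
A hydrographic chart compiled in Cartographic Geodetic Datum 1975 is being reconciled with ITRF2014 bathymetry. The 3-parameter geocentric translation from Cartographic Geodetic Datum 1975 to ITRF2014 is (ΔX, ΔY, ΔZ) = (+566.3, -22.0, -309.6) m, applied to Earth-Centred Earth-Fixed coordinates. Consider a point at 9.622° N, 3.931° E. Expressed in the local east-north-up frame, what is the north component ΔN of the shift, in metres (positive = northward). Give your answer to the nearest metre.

ΔN = -399 m

The local north axis is (−sin φ cos λ, −sin φ sin λ, cos φ), giving ΔN = -94.433 + 0.252 − 305.245 = -399.43 m.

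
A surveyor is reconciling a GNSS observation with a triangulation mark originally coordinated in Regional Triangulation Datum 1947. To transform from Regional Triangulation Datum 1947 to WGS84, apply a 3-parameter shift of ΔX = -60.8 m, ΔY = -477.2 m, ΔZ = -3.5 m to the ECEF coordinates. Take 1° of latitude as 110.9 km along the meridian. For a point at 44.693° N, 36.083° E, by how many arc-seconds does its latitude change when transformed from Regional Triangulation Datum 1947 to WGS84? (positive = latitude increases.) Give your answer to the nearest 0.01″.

sin φ = 0.703308, cos φ = 0.710885, sin λ = 0.588957, cos λ = 0.808165.
North component: ΔN = −sin φ cos λ·ΔX − sin φ sin λ·ΔY + cos φ·ΔZ = −(0.703308)(0.808165)(-60.8) − (0.703308)(0.588957)(-477.2) + (0.710885)(-3.5) = 229.73 m.
1° of latitude spans 110900 m, so Δφ = 229.73 / 110900 × 3600 = 7.458″.

Δφ = 7.46″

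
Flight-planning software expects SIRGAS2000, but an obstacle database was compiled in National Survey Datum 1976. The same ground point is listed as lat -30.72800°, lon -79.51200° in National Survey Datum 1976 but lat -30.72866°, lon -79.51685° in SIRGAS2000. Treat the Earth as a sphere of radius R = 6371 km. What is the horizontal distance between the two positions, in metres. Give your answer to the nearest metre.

Δφ = -30.72866° − -30.72800° = -0.00066°; Δλ = -79.51685° − -79.51200° = -0.00485°.
1° along a meridian = πR/180 = 111195 m.
ΔN = Δφ × 111195 = -73.4 m; ΔE = Δλ × 111195 × cos(-30.72800°) = -0.00485 × 111195 × 0.859603 = -463.6 m.
Distance = √(ΔE² + ΔN²) = √((-463.6)² + (-73.4)²) = 469.4 m.

469 m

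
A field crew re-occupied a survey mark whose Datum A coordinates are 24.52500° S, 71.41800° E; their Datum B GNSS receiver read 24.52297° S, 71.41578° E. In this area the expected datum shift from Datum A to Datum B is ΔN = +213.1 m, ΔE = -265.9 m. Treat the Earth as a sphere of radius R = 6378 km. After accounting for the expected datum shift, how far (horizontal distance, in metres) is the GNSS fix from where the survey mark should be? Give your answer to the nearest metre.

43 m

Observed coordinate differences: Δφ = +0.00203°, Δλ = -0.00222°.
Converting to metres (1° lat = 111317 m, cos φ = 0.909780): observed ΔN = 226.0 m, observed ΔE = -224.8 m.
Subtracting the expected shift leaves a residual of 226.0 − (213.1) = 12.9 m north and -224.8 − (-265.9) = 41.1 m east.
Residual distance = √(12.9² + 41.1²) = 43.0 m.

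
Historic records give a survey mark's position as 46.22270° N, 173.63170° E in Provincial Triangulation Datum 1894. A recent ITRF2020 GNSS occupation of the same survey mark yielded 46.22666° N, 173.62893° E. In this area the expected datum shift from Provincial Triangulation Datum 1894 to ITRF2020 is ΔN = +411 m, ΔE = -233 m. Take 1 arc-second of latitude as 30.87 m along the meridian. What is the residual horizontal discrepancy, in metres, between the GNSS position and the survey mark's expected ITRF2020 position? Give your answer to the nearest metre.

Observed coordinate differences: Δφ = +0.00396°, Δλ = -0.00277°.
Converting to metres (1° lat = 111132 m, cos φ = 0.691857): observed ΔN = 440.1 m, observed ΔE = -213.0 m.
Subtracting the expected shift leaves a residual of 440.1 − (411) = 29.1 m north and -213.0 − (-233) = 20.0 m east.
Residual distance = √(29.1² + 20.0²) = 35.3 m.

35 m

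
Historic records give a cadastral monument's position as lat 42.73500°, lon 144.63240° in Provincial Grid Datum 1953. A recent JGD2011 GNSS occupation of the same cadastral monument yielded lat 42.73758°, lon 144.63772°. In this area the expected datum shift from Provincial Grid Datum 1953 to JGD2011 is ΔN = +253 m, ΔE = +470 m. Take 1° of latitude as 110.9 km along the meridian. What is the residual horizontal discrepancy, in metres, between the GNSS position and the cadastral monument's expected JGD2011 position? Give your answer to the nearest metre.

49 m

Observed coordinate differences: Δφ = +0.00258°, Δλ = +0.00532°.
Converting to metres (1° lat = 110900 m, cos φ = 0.734500): observed ΔN = 286.1 m, observed ΔE = 433.3 m.
Subtracting the expected shift leaves a residual of 286.1 − (253) = 33.1 m north and 433.3 − (470) = -36.7 m east.
Residual distance = √(33.1² + (-36.7)²) = 49.4 m.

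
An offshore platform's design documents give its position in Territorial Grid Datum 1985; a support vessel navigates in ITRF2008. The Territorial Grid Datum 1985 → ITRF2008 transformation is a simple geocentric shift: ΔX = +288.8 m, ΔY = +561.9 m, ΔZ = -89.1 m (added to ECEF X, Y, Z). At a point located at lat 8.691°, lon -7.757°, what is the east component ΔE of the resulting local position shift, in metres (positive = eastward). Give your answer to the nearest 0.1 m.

ΔE = 595.7 m

The local east axis at (φ, λ) is (−sin λ, cos λ, 0), so ΔE = −sin(-7.757°)·288.8 + cos(-7.757°)·561.9 = 595.74 m.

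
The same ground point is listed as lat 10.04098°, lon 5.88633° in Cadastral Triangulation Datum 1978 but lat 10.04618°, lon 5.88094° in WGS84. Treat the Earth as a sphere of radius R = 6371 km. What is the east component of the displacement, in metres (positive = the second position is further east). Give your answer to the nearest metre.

ΔE = -590 m

Δφ = 10.04618° − 10.04098° = +0.00520°; Δλ = 5.88094° − 5.88633° = -0.00539°.
1° along a meridian = πR/180 = 111195 m.
ΔN = Δφ × 111195 = 578.2 m; ΔE = Δλ × 111195 × cos(10.04098°) = -0.00539 × 111195 × 0.984683 = -590.2 m.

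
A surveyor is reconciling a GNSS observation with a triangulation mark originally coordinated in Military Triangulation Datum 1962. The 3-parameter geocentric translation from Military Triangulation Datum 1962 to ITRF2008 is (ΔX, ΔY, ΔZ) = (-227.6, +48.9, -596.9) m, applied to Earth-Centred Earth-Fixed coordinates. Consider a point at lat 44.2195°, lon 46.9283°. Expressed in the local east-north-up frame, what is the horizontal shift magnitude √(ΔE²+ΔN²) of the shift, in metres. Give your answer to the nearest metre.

At φ = 44.2195°, λ = 46.9283°: sin φ = 0.697409, cos φ = 0.716673, sin λ = 0.730500, cos λ = 0.682913.
ΔE = −sin λ·ΔX + cos λ·ΔY = −(0.730500)·(-227.6) + (0.682913)·(48.9) = 199.66 m.
ΔN = −sin φ cos λ·ΔX − sin φ sin λ·ΔY + cos φ·ΔZ = −(0.697409)(0.682913)(-227.6) − (0.697409)(0.730500)(48.9) + (0.716673)(-596.9) = -344.30 m.
Horizontal magnitude = √(ΔE² + ΔN²) = √(199.66² + (-344.30)²) = 398.00 m.

398 m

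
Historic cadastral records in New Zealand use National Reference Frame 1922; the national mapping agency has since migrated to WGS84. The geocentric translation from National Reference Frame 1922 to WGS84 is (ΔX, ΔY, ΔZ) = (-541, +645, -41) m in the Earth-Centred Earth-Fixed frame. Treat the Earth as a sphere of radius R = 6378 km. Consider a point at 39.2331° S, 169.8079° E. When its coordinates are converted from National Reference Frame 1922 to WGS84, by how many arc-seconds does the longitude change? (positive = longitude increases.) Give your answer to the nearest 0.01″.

Δλ = -22.51″

sin φ = -0.632477, cos φ = 0.774579, sin λ = 0.176949, cos λ = -0.984220.
East component: ΔE = −sin λ·ΔX + cos λ·ΔY = −(0.176949)(-541) + (-0.984220)(645) = -539.09 m.
1° of latitude spans πR/180 = 111317 m; at latitude φ, 1° of longitude spans that × cos φ = 86223.9 m, so Δλ = -539.09 / 86223.9 × 3600 = -22.508″.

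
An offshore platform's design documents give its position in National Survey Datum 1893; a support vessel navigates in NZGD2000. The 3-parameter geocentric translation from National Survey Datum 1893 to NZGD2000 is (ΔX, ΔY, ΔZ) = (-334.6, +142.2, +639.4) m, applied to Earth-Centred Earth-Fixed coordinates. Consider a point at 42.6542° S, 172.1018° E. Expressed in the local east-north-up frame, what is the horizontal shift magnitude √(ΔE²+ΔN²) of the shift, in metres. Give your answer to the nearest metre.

At φ = -42.6542°, λ = 172.1018°: sin φ = -0.677572, cos φ = 0.735456, sin λ = 0.137413, cos λ = -0.990514.
ΔE = −sin λ·ΔX + cos λ·ΔY = −(0.137413)·(-334.6) + (-0.990514)·(142.2) = -94.87 m.
ΔN = −sin φ cos λ·ΔX − sin φ sin λ·ΔY + cos φ·ΔZ = −(-0.677572)(-0.990514)(-334.6) − (-0.677572)(0.137413)(142.2) + (0.735456)(639.4) = 708.06 m.
Horizontal magnitude = √(ΔE² + ΔN²) = √((-94.87)² + 708.06²) = 714.38 m.

714 m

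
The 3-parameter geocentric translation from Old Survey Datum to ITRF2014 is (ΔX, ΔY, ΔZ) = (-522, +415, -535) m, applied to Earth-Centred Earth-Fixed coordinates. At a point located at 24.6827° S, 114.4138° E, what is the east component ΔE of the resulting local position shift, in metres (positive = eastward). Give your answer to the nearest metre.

ΔE = 304 m

The local east axis at (φ, λ) is (−sin λ, cos λ, 0), so ΔE = −sin(114.4138°)·(-522) + cos(114.4138°)·415 = 303.80 m.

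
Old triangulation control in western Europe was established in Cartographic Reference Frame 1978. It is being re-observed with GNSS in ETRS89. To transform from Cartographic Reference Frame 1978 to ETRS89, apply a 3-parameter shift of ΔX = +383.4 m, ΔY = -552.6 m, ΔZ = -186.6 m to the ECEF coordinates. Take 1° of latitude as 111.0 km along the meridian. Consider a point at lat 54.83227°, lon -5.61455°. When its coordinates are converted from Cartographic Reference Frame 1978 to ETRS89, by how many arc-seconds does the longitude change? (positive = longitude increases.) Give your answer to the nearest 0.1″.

Δλ = -28.9″

sin φ = 0.817469, cos φ = 0.575972, sin λ = -0.097836, cos λ = 0.995203.
East component: ΔE = −sin λ·ΔX + cos λ·ΔY = −(-0.097836)(383.4) + (0.995203)(-552.6) = -512.44 m.
1° of latitude spans 111000 m; at latitude φ, 1° of longitude spans that × cos φ = 63932.9 m, so Δλ = -512.44 / 63932.9 × 3600 = -28.855″.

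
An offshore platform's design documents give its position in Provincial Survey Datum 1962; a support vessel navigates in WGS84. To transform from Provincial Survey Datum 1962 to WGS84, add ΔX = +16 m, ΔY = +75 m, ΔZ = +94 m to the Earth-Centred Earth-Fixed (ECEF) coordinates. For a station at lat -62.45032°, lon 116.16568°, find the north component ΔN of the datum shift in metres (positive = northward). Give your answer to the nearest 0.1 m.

At φ = -62.45032°, λ = 116.16568°: sin φ = -0.886610, cos φ = 0.462518, sin λ = 0.897523, cos λ = -0.440968.
ΔN = −sin φ cos λ·ΔX − sin φ sin λ·ΔY + cos φ·ΔZ = −(-0.886610)(-0.440968)(16) − (-0.886610)(0.897523)(75) + (0.462518)(94) = 96.90 m.

ΔN = 96.9 m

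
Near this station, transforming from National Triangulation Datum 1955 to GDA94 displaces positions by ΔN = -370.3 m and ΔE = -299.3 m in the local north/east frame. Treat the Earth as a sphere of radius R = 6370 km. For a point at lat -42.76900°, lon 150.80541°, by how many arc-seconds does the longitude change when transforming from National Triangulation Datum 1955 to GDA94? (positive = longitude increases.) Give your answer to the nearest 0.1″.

At latitude -42.76900°, cos φ = 0.734097.
One radian of longitude at latitude φ spans R cos φ, so Δλ = ΔE / (R cos φ) = -299.3 / (6370000 × 0.734097) = -6.4005e-05 rad = -13.202″.

Δλ = -13.2″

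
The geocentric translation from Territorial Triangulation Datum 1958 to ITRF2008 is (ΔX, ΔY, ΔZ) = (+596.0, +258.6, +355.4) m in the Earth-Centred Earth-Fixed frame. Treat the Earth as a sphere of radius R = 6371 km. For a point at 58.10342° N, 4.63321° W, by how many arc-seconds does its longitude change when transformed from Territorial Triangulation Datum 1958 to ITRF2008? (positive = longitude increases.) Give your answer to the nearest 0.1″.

Δλ = 18.7″

sin φ = 0.849003, cos φ = 0.528388, sin λ = -0.080777, cos λ = 0.996732.
East component: ΔE = −sin λ·ΔX + cos λ·ΔY = −(-0.080777)(596.0) + (0.996732)(258.6) = 305.90 m.
1° of latitude spans πR/180 = 111195 m; at latitude φ, 1° of longitude spans that × cos φ = 58754.0 m, so Δλ = 305.90 / 58754.0 × 3600 = 18.743″.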